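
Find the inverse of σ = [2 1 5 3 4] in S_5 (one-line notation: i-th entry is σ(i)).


To find σ⁻¹, swap domain and range:
σ(1) = 2 → σ⁻¹(2) = 1
σ(2) = 1 → σ⁻¹(1) = 2
σ(3) = 5 → σ⁻¹(5) = 3
σ(4) = 3 → σ⁻¹(3) = 4
σ(5) = 4 → σ⁻¹(4) = 5

σ⁻¹ = [2 1 4 5 3]


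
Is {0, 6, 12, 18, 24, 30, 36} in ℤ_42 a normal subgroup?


H = {0, 6, 12, 18, 24, 30, 36} in ℤ_42
ℤ_42 is abelian; every subgroup of an abelian group is normal

Yes, normal subgroup


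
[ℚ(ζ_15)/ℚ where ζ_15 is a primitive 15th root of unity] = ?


[ℚ(ζ_n):ℚ] = deg Φ_n(x) = φ(n). Here φ(15) = 8

[ℚ(ζ_15)/ℚ where ζ_15 is a primitive 15th root of unity] = 8


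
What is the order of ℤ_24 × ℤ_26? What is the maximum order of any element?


|ℤ_24 × ℤ_26| = 24 × 26 = 624
Max element order = lcm(24,26) = 312
Cyclic? No (gcd=2)

|ℤ_24×ℤ_26| = 624, max element order = 312


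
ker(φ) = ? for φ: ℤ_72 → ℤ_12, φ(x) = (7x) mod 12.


Kernel = preimage of identity
ker(φ) = {x ∈ ℤ_72 : 7x ≡ 0 (mod 12)}. Since 12 | 72, φ is well-defined. The kernel is the cyclic subgroup ⟨12⟩ of ℤ_72 (order 6), i.e. {0, 12, 24, 36, 48, 60}

ker(φ) = {0, 12, 24, 36, 48, 60}


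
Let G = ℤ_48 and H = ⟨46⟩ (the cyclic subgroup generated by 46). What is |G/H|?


|⟨46⟩| = n / gcd(46, 48) = 48 / 2 = 24
H is normal (ℤ_48 is abelian).
|G/H| = |G| / |H| = 48 / 24 = 2

|G/H| = 2


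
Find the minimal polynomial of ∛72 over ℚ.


∛72 satisfies x³ - 72 = 0, irreducible over ℚ (no rational root; 72 is not a perfect cube)

Minimal polynomial: x³ - 72


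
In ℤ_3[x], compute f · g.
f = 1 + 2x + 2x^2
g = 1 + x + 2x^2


Expand and collect like terms; reduce coefficients mod 3:
x^0: 1·1 = 1 ≡ 1 (mod 3)
x^1: 1·1 + 2·1 = 3 ≡ 0 (mod 3)
x^2: 1·2 + 2·1 + 2·1 = 6 ≡ 0 (mod 3)
x^3: 2·2 + 2·1 = 6 ≡ 0 (mod 3)
x^4: 2·2 = 4 ≡ 1 (mod 3)
Result: 1 + x^4

f · g = 1 + x^4


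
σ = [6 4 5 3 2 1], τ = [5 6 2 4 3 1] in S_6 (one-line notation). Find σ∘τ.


σ∘τ: apply τ first, then σ
1 →τ 5 →σ 2
2 →τ 6 →σ 1
3 →τ 2 →σ 4
4 →τ 4 →σ 3
5 →τ 3 →σ 5
6 →τ 1 →σ 6

σ∘τ = [2 1 4 3 5 6]


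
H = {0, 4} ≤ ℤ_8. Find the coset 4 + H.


4 + H = {4 + h (mod 8) : h ∈ H}
4+0=4, 4+4=0
4 + H = {0, 4} = 0 + H

4 + H = {0, 4}


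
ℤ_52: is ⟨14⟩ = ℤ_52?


g generates ℤ_n iff gcd(g, n) = 1
gcd(14, 52) = 2
Since gcd = 2 ≠ 1, ⟨14⟩ has order 26 < 52, so 14 is not a generator.

No, 14 does not generate ℤ_52


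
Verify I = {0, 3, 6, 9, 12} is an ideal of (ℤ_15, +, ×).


Check ideal conditions for I = {0, 3, 6, 9, 12} in ℤ_15:
(1) I is an additive subgroup? Yes
(2) For r ∈ ℤ_15 and a ∈ I: r·a ∈ I? Yes

Yes, I is an ideal of ℤ_15


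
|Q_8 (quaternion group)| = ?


Q_8 = {±1, ±i, ±j, ±k}
|Q_8| = 8

|Q_8 (quaternion group)| = 8


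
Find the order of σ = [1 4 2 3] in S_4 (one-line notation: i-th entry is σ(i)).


Cycle decomposition: (2 4 3)
Cycle lengths: 3
Order = lcm(3) = 3

ord(σ) = 3


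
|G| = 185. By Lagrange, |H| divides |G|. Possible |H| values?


Lagrange's theorem: |H| divides |G|
|G| = 185
Divisors of 185: 1, 5, 37, 185

Possible subgroup orders: {1, 5, 37, 185}


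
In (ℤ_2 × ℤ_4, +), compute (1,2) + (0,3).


Operation: componentwise addition mod (2, 4)
(1,2) + (0,3) = ((a₁+b₁) mod 2, (a₂+b₂) mod 4) with a = (1,2), b = (0,3)

(1,2) + (0,3) = (1,1)


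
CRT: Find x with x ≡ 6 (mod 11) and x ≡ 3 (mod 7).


m₁ = 11, m₂ = 7, gcd = 1, so CRT applies. M = m₁·m₂ = 77
Let M₁ = M/m₁ = 7, M₂ = M/m₂ = 11
Find y₁ ≡ M₁⁻¹ (mod m₁): 7⁻¹ ≡ 8 (mod 11)
Find y₂ ≡ M₂⁻¹ (mod m₂): 11⁻¹ ≡ 2 (mod 7)
x = a₁·M₁·y₁ + a₂·M₂·y₂ = 6·7·8 + 3·11·2 = 402
Reduce mod 77: x ≡ 17
Check: 17 mod 11 = 6 ✓, 17 mod 7 = 3 ✓

x ≡ 17 (mod 77)


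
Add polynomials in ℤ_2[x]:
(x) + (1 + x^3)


Add coefficients mod 2:
x^0: 0 + 1 = 1 (mod 2)
x^1: 1 + 0 = 1 (mod 2)
x^2: 0 + 0 = 0 (mod 2)
x^3: 0 + 1 = 1 (mod 2)
Result: 1 + x + x^3

f + g = 1 + x + x^3


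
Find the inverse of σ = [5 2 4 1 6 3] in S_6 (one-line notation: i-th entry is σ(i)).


To find σ⁻¹, swap domain and range:
σ(1) = 5 → σ⁻¹(5) = 1
σ(2) = 2 → σ⁻¹(2) = 2
σ(3) = 4 → σ⁻¹(4) = 3
σ(4) = 1 → σ⁻¹(1) = 4
σ(5) = 6 → σ⁻¹(6) = 5
σ(6) = 3 → σ⁻¹(3) = 6

σ⁻¹ = [4 2 6 3 1 5]


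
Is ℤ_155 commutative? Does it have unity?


ℤ_155 is a commutative ring with unity 1; 155 = 5×31 is composite, so 5·31 ≡ 0 gives zero divisors (not an integral domain)
Commutative: Yes
Integral domain: No
Has unity: Yes

ℤ_155: Commutative=Yes, Unity=Yes


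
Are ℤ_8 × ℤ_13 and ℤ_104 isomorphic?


Comparing ℤ_8 × ℤ_13 and ℤ_104:
gcd(8,13) = 1, so ℤ_8 × ℤ_13 ≅ ℤ_104 (CRT)

Yes, ℤ_8 × ℤ_13 ≅ ℤ_104


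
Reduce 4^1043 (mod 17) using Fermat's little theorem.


Fermat's little theorem: if p is prime and gcd(a,p)=1, then a^(p-1) ≡ 1 (mod p)
p = 17 is prime, gcd(4,17) = 1
Reduce exponent: 1043 mod 16 = 3
So 4^1043 ≡ 4^3 (mod 17)
4^3 mod 17 = 13

4^1043 ≡ 13 (mod 17)


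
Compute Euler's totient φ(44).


Factor n: 44 = 2^2 × 11
φ(n) = n · ∏(1 - 1/p) over distinct primes p | n
φ(44) = 44 · (1 - 1/2) · (1 - 1/11) = 20

φ(44) = 20


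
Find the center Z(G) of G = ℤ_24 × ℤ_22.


Z(G) = {g ∈ G | gx = xg for all x ∈ G}
Direct product of abelian groups is abelian, so Z(G) = G

Z(ℤ_24 × ℤ_22) = ℤ_24 × ℤ_22


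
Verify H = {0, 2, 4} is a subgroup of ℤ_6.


Subgroup test for H = {0, 2, 4} in (ℤ_6, +):
(1) 0 ∈ H? Yes
(2) Closure: for all a,b ∈ H, (a+b) mod 6 ∈ H? Yes
(3) Inverses: for all a ∈ H, -a mod 6 ∈ H? Yes

Yes, H is a subgroup of ℤ_6


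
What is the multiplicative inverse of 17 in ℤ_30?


Use the extended Euclidean algorithm to write 1 = 17·s + 30·t; then s mod 30 is the inverse.
Euclidean algorithm:
  17 = 0·30 + 17
  30 = 1·17 + 13
  17 = 1·13 + 4
  13 = 3·4 + 1
  4 = 4·1 + 0
gcd(17,30) = 1
Back-substitution gives: 17·(-7) + 30·(4) = 1
So 17⁻¹ ≡ -7 ≡ 23 (mod 30)
Check: 17 × 23 = 391 ≡ 1 (mod 30) ✓

17⁻¹ ≡ 23 (mod 30)


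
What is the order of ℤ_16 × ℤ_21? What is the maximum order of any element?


|ℤ_16 × ℤ_21| = 16 × 21 = 336
Max element order = lcm(16,21) = 336
Cyclic? Yes (gcd=1)

|ℤ_16×ℤ_21| = 336, max element order = 336


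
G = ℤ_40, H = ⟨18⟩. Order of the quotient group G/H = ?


|⟨18⟩| = n / gcd(18, 40) = 40 / 2 = 20
H is normal (ℤ_40 is abelian).
|G/H| = |G| / |H| = 40 / 20 = 2

|G/H| = 2


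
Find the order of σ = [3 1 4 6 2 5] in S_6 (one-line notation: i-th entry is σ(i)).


Cycle decomposition: (1 3 4 6 5 2)
Cycle lengths: 6
Order = lcm(6) = 6

ord(σ) = 6


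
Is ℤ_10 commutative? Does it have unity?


ℤ_10 is a commutative ring with unity 1; 10 = 2×5 is composite, so 2·5 ≡ 0 gives zero divisors (not an integral domain)
Commutative: Yes
Integral domain: No
Has unity: Yes

ℤ_10: Commutative=Yes, Unity=Yes


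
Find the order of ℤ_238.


ℤ_n has n elements.

|ℤ_238| = 238


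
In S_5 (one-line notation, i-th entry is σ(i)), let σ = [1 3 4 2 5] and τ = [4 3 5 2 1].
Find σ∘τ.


σ∘τ: apply τ first, then σ
1 →τ 4 →σ 2
2 →τ 3 →σ 4
3 →τ 5 →σ 5
4 →τ 2 →σ 3
5 →τ 1 →σ 1

σ∘τ = [2 4 5 3 1]


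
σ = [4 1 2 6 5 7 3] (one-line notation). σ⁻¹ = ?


To find σ⁻¹, swap domain and range:
σ(1) = 4 → σ⁻¹(4) = 1
σ(2) = 1 → σ⁻¹(1) = 2
σ(3) = 2 → σ⁻¹(2) = 3
σ(4) = 6 → σ⁻¹(6) = 4
σ(5) = 5 → σ⁻¹(5) = 5
σ(6) = 7 → σ⁻¹(7) = 6
σ(7) = 3 → σ⁻¹(3) = 7

σ⁻¹ = [2 3 7 1 5 4 6]


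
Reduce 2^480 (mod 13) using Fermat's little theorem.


Fermat's little theorem: if p is prime and gcd(a,p)=1, then a^(p-1) ≡ 1 (mod p)
p = 13 is prime, gcd(2,13) = 1
Reduce exponent: 480 mod 12 = 0
So 2^480 ≡ 2^0 (mod 13)
2^0 = 1

2^480 ≡ 1 (mod 13)


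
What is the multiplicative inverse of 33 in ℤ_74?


Use the extended Euclidean algorithm to write 1 = 33·s + 74·t; then s mod 74 is the inverse.
Euclidean algorithm:
  33 = 0·74 + 33
  74 = 2·33 + 8
  33 = 4·8 + 1
  8 = 8·1 + 0
gcd(33,74) = 1
Back-substitution gives: 33·(9) + 74·(-4) = 1
So 33⁻¹ ≡ 9 ≡ 9 (mod 74)
Check: 33 × 9 = 297 ≡ 1 (mod 74) ✓

33⁻¹ ≡ 9 (mod 74)


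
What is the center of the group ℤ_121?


Z(G) = {g ∈ G | gx = xg for all x ∈ G}
ℤ_121 is abelian, so Z(G) = G

Z(ℤ_121) = ℤ_121


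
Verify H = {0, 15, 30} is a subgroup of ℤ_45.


Subgroup test for H = {0, 15, 30} in (ℤ_45, +):
(1) 0 ∈ H? Yes
(2) Closure: for all a,b ∈ H, (a+b) mod 45 ∈ H? Yes
(3) Inverses: for all a ∈ H, -a mod 45 ∈ H? Yes

Yes, H is a subgroup of ℤ_45


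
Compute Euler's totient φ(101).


Factor n: 101 = 101
φ(n) = n · ∏(1 - 1/p) over distinct primes p | n
φ(101) = 101 · (1 - 1/101) = 100

φ(101) = 100


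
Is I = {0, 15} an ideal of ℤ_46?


Check ideal conditions for I = {0, 15} in ℤ_46:
(1) I is an additive subgroup? No
(2) For r ∈ ℤ_46 and a ∈ I: r·a ∈ I? No  [counterexample: r=2, a=15, r·a mod 46 = 30 ∉ I]

No, I is not an ideal of ℤ_46


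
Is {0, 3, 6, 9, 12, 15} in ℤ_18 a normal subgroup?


H = {0, 3, 6, 9, 12, 15} in ℤ_18
ℤ_18 is abelian; every subgroup of an abelian group is normal

Yes, normal subgroup


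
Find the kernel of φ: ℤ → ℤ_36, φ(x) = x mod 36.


Kernel = preimage of identity
ker(φ) = {x ∈ ℤ : x ≡ 0 (mod 36)} = 36ℤ = {0, ±36, ±72, ...}

ker(φ) = 36ℤ


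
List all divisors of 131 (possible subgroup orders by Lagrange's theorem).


Lagrange's theorem: |H| divides |G|
|G| = 131
Divisors of 131: 1, 131

Possible subgroup orders: {1, 131}


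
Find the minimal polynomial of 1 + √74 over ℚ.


Let α = 1 + √74. Then α - 1 = √74, so (α - 1)² = 74, giving α² - 2α - 73 = 0. Degree 2 and α ∉ ℚ, so this is the minimal polynomial.

Minimal polynomial: x² - 2x - 73


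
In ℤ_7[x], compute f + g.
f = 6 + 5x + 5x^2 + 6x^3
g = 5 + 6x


Add coefficients mod 7:
x^0: 6 + 5 = 4 (mod 7)
x^1: 5 + 6 = 4 (mod 7)
x^2: 5 + 0 = 5 (mod 7)
x^3: 6 + 0 = 6 (mod 7)
Result: 4 + 4x + 5x^2 + 6x^3

f + g = 4 + 4x + 5x^2 + 6x^3


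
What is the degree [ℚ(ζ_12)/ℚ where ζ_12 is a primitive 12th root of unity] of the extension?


[ℚ(ζ_n):ℚ] = deg Φ_n(x) = φ(n). Here φ(12) = 4

[ℚ(ζ_12)/ℚ where ζ_12 is a primitive 12th root of unity] = 4


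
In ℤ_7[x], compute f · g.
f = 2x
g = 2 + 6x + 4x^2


Expand and collect like terms; reduce coefficients mod 7:
x^0: 0·2 = 0 ≡ 0 (mod 7)
x^1: 0·6 + 2·2 = 4 ≡ 4 (mod 7)
x^2: 0·4 + 2·6 = 12 ≡ 5 (mod 7)
x^3: 2·4 = 8 ≡ 1 (mod 7)
Result: 4x + 5x^2 + x^3

f · g = 4x + 5x^2 + x^3


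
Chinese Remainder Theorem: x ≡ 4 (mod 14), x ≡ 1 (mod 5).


m₁ = 14, m₂ = 5, gcd = 1, so CRT applies. M = m₁·m₂ = 70
Let M₁ = M/m₁ = 5, M₂ = M/m₂ = 14
Find y₁ ≡ M₁⁻¹ (mod m₁): 5⁻¹ ≡ 3 (mod 14)
Find y₂ ≡ M₂⁻¹ (mod m₂): 14⁻¹ ≡ 4 (mod 5)
x = a₁·M₁·y₁ + a₂·M₂·y₂ = 4·5·3 + 1·14·4 = 116
Reduce mod 70: x ≡ 46
Check: 46 mod 14 = 4 ✓, 46 mod 5 = 1 ✓

x ≡ 46 (mod 70)


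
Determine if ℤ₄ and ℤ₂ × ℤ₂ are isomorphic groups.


Comparing ℤ₄ and ℤ₂ × ℤ₂:
ℤ₄ has an element of order 4; ℤ₂×ℤ₂ has exponent 2

No, ℤ₄ ≇ ℤ₂ × ℤ₂


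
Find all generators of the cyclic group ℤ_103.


g generates ℤ_n iff gcd(g,n) = 1
Prime factors of 103: 103
Generators are g ∈ {1,...,102} not divisible by any of these primes.
Generators: {1, 2, 3, 4, 5, 6, 7, 8, 9, 10, 11, 12, 13, 14, 15, 16, 17, 18, 19, 20, 21, 22, 23, 24, 25, 26, 27, 28, 29, 30, 31, 32, 33, 34, 35, 36, 37, 38, 39, 40, 41, 42, 43, 44, 45, 46, 47, 48, 49, 50, 51, 52, 53, 54, 55, 56, 57, 58, 59, 60, 61, 62, 63, 64, 65, 66, 67, 68, 69, 70, 71, 72, 73, 74, 75, 76, 77, 78, 79, 80, 81, 82, 83, 84, 85, 86, 87, 88, 89, 90, 91, 92, 93, 94, 95, 96, 97, 98, 99, 100, 101, 102}
Number of generators = φ(103) = 102

Generators of ℤ_103 = {1, 2, 3, 4, 5, 6, 7, 8, 9, 10, 11, 12, 13, 14, 15, 16, 17, 18, 19, 20, 21, 22, 23, 24, 25, 26, 27, 28, 29, 30, 31, 32, 33, 34, 35, 36, 37, 38, 39, 40, 41, 42, 43, 44, 45, 46, 47, 48, 49, 50, 51, 52, 53, 54, 55, 56, 57, 58, 59, 60, 61, 62, 63, 64, 65, 66, 67, 68, 69, 70, 71, 72, 73, 74, 75, 76, 77, 78, 79, 80, 81, 82, 83, 84, 85, 86, 87, 88, 89, 90, 91, 92, 93, 94, 95, 96, 97, 98, 99, 100, 101, 102}


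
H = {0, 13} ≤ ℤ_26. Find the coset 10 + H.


10 + H = {10 + h (mod 26) : h ∈ H}
10+0=10, 10+13=23

10 + H = {10, 23}


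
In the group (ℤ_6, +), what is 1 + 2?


Operation: addition mod 6
1 + 2 = (a + b) mod 6 with a = 1, b = 2

1 + 2 = 3


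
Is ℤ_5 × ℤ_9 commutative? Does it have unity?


Direct product ring; commutative with unity (1,1); but (1,0)·(0,1) = (0,0) gives zero divisors, so not an integral domain
Commutative: Yes
Integral domain: No
Has unity: Yes

ℤ_5 × ℤ_9: Commutative=Yes, Unity=Yes


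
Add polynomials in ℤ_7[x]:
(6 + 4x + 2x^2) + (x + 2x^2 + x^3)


Add coefficients mod 7:
x^0: 6 + 0 = 6 (mod 7)
x^1: 4 + 1 = 5 (mod 7)
x^2: 2 + 2 = 4 (mod 7)
x^3: 0 + 1 = 1 (mod 7)
Result: 6 + 5x + 4x^2 + x^3

f + g = 6 + 5x + 4x^2 + x^3


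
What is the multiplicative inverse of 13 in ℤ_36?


Use the extended Euclidean algorithm to write 1 = 13·s + 36·t; then s mod 36 is the inverse.
Euclidean algorithm:
  13 = 0·36 + 13
  36 = 2·13 + 10
  13 = 1·10 + 3
  10 = 3·3 + 1
  3 = 3·1 + 0
gcd(13,36) = 1
Back-substitution gives: 13·(-11) + 36·(4) = 1
So 13⁻¹ ≡ -11 ≡ 25 (mod 36)
Check: 13 × 25 = 325 ≡ 1 (mod 36) ✓

13⁻¹ ≡ 25 (mod 36)


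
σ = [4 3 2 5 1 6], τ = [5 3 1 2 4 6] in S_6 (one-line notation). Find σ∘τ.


σ∘τ: apply τ first, then σ
1 →τ 5 →σ 1
2 →τ 3 →σ 2
3 →τ 1 →σ 4
4 →τ 2 →σ 3
5 →τ 4 →σ 5
6 →τ 6 →σ 6

σ∘τ = [1 2 4 3 5 6]


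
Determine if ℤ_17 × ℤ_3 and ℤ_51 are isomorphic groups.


Comparing ℤ_17 × ℤ_3 and ℤ_51:
gcd(17,3) = 1, so ℤ_17 × ℤ_3 ≅ ℤ_51 (CRT)

Yes, ℤ_17 × ℤ_3 ≅ ℤ_51


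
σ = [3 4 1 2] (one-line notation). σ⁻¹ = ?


To find σ⁻¹, swap domain and range:
σ(1) = 3 → σ⁻¹(3) = 1
σ(2) = 4 → σ⁻¹(4) = 2
σ(3) = 1 → σ⁻¹(1) = 3
σ(4) = 2 → σ⁻¹(2) = 4

σ⁻¹ = [3 4 1 2]


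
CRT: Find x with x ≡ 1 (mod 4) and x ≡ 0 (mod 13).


m₁ = 4, m₂ = 13, gcd = 1, so CRT applies. M = m₁·m₂ = 52
Let M₁ = M/m₁ = 13, M₂ = M/m₂ = 4
Find y₁ ≡ M₁⁻¹ (mod m₁): 13⁻¹ ≡ 1 (mod 4)
Find y₂ ≡ M₂⁻¹ (mod m₂): 4⁻¹ ≡ 10 (mod 13)
x = a₁·M₁·y₁ + a₂·M₂·y₂ = 1·13·1 + 0·4·10 = 13
Reduce mod 52: x ≡ 13
Check: 13 mod 4 = 1 ✓, 13 mod 13 = 0 ✓

x ≡ 13 (mod 52)


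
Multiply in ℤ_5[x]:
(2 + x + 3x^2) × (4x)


Expand and collect like terms; reduce coefficients mod 5:
x^0: 2·0 = 0 ≡ 0 (mod 5)
x^1: 2·4 + 1·0 = 8 ≡ 3 (mod 5)
x^2: 1·4 + 3·0 = 4 ≡ 4 (mod 5)
x^3: 3·4 = 12 ≡ 2 (mod 5)
Result: 3x + 4x^2 + 2x^3

f · g = 3x + 4x^2 + 2x^3


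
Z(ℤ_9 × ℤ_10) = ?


Z(G) = {g ∈ G | gx = xg for all x ∈ G}
Direct product of abelian groups is abelian, so Z(G) = G

Z(ℤ_9 × ℤ_10) = ℤ_9 × ℤ_10


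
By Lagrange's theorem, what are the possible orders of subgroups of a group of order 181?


Lagrange's theorem: |H| divides |G|
|G| = 181
Divisors of 181: 1, 181

Possible subgroup orders: {1, 181}


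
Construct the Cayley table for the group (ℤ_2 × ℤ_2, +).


Elements: {(0,0), (0,1), (1,0), (1,1)}
Operation: componentwise addition mod (2, 2)
Entry (a, b) = ((a₁+b₁) mod 2, (a₂+b₂) mod 2)

Cayley table:
      | (0,0) | (0,1) | (1,0) | (1,1)
(0,0) | (0,0) | (0,1) | (1,0) | (1,1)
(0,1) | (0,1) | (0,0) | (1,1) | (1,0)
(1,0) | (1,0) | (1,1) | (0,0) | (0,1)
(1,1) | (1,1) | (1,0) | (0,1) | (0,0)


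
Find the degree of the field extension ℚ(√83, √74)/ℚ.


[ℚ(√83,√74):ℚ] = [ℚ(√83,√74):ℚ(√83)]·[ℚ(√83):ℚ] = 2·2 = 4

[ℚ(√83, √74)/ℚ] = 4


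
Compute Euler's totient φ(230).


Factor n: 230 = 2 × 5 × 23
φ(n) = n · ∏(1 - 1/p) over distinct primes p | n
φ(230) = 230 · (1 - 1/2) · (1 - 1/5) · (1 - 1/23) = 88

φ(230) = 88


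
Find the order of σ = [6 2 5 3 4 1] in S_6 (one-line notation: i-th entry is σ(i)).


Cycle decomposition: (1 6) (3 5 4)
Cycle lengths: 2, 3
Order = lcm(2, 3) = 6

ord(σ) = 6


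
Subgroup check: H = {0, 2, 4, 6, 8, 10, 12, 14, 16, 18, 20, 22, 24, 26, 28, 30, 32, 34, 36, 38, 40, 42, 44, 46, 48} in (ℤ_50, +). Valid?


Subgroup test for H = {0, 2, 4, 6, 8, 10, 12, 14, 16, 18, 20, 22, 24, 26, 28, 30, 32, 34, 36, 38, 40, 42, 44, 46, 48} in (ℤ_50, +):
(1) 0 ∈ H? Yes
(2) Closure: for all a,b ∈ H, (a+b) mod 50 ∈ H? Yes
(3) Inverses: for all a ∈ H, -a mod 50 ∈ H? Yes

Yes, H is a subgroup of ℤ_50


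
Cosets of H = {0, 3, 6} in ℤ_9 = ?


H = {0, 3, 6}, |H| = 3
Number of cosets = |G|/|H| = 9/3 = 3
0 + H = {0, 3, 6}
1 + H = {1, 4, 7}
2 + H = {2, 5, 8}

Cosets: 0+H={0,3,6}; 1+H={1,4,7}; 2+H={2,5,8}


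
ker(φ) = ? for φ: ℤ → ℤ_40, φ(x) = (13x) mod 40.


Kernel = preimage of identity
ker(φ) = {x ∈ ℤ : 13x ≡ 0 (mod 40)}. gcd(13,40) = 1, so 13x ≡ 0 (mod 40) ⟺ x ≡ 0 (mod 40/1 = 40). Hence ker(φ) = 40ℤ

ker(φ) = 40ℤ


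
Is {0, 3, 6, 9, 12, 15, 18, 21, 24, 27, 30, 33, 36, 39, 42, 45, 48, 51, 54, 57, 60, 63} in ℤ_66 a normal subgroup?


H = {0, 3, 6, 9, 12, 15, 18, 21, 24, 27, 30, 33, 36, 39, 42, 45, 48, 51, 54, 57, 60, 63} in ℤ_66
ℤ_66 is abelian; every subgroup of an abelian group is normal

Yes, normal subgroup


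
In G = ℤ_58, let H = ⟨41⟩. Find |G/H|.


|⟨41⟩| = n / gcd(41, 58) = 58 / 1 = 58
H is normal (ℤ_58 is abelian).
|G/H| = |G| / |H| = 58 / 58 = 1

|G/H| = 1


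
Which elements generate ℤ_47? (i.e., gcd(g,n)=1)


g generates ℤ_n iff gcd(g,n) = 1
Prime factors of 47: 47
Generators are g ∈ {1,...,46} not divisible by any of these primes.
Generators: {1, 2, 3, 4, 5, 6, 7, 8, 9, 10, 11, 12, 13, 14, 15, 16, 17, 18, 19, 20, 21, 22, 23, 24, 25, 26, 27, 28, 29, 30, 31, 32, 33, 34, 35, 36, 37, 38, 39, 40, 41, 42, 43, 44, 45, 46}
Number of generators = φ(47) = 46

Generators of ℤ_47 = {1, 2, 3, 4, 5, 6, 7, 8, 9, 10, 11, 12, 13, 14, 15, 16, 17, 18, 19, 20, 21, 22, 23, 24, 25, 26, 27, 28, 29, 30, 31, 32, 33, 34, 35, 36, 37, 38, 39, 40, 41, 42, 43, 44, 45, 46}


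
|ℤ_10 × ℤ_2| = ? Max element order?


|ℤ_10 × ℤ_2| = 10 × 2 = 20
Max element order = lcm(10,2) = 10
Cyclic? No (gcd=2)

|ℤ_10×ℤ_2| = 20, max element order = 10


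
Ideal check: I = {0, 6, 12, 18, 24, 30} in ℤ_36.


Check ideal conditions for I = {0, 6, 12, 18, 24, 30} in ℤ_36:
(1) I is an additive subgroup? Yes
(2) For r ∈ ℤ_36 and a ∈ I: r·a ∈ I? Yes

Yes, I is an ideal of ℤ_36


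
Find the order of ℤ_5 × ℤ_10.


|A × B| = |A| · |B|
|ℤ_5 × ℤ_10| = 5 × 10 = 50

|ℤ_5 × ℤ_10| = 50


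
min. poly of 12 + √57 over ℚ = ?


Let α = 12 + √57. Then α - 12 = √57, so (α - 12)² = 57, giving α² - 24α + 87 = 0. Degree 2 and α ∉ ℚ, so this is the minimal polynomial.

Minimal polynomial: x² - 24x + 87


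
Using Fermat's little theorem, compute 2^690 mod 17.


Fermat's little theorem: if p is prime and gcd(a,p)=1, then a^(p-1) ≡ 1 (mod p)
p = 17 is prime, gcd(2,17) = 1
Reduce exponent: 690 mod 16 = 2
So 2^690 ≡ 2^2 (mod 17)
2^2 mod 17 = 4

2^690 ≡ 4 (mod 17)


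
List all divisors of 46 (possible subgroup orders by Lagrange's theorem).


Lagrange's theorem: |H| divides |G|
|G| = 46
Divisors of 46: 1, 2, 23, 46

Possible subgroup orders: {1, 2, 23, 46}


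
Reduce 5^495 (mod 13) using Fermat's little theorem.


Fermat's little theorem: if p is prime and gcd(a,p)=1, then a^(p-1) ≡ 1 (mod p)
p = 13 is prime, gcd(5,13) = 1
Reduce exponent: 495 mod 12 = 3
So 5^495 ≡ 5^3 (mod 13)
5^3 mod 13 = 8

5^495 ≡ 8 (mod 13)


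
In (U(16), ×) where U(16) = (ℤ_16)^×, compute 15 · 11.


Operation: multiplication mod 16
15 · 11 = (a × b) mod 16 with a = 15, b = 11

15 · 11 = 5


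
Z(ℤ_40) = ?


Z(G) = {g ∈ G | gx = xg for all x ∈ G}
ℤ_40 is abelian, so Z(G) = G

Z(ℤ_40) = ℤ_40


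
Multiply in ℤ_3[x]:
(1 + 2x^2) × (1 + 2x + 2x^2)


Expand and collect like terms; reduce coefficients mod 3:
x^0: 1·1 = 1 ≡ 1 (mod 3)
x^1: 1·2 + 0·1 = 2 ≡ 2 (mod 3)
x^2: 1·2 + 0·2 + 2·1 = 4 ≡ 1 (mod 3)
x^3: 0·2 + 2·2 = 4 ≡ 1 (mod 3)
x^4: 2·2 = 4 ≡ 1 (mod 3)
Result: 1 + 2x + x^2 + x^3 + x^4

f · g = 1 + 2x + x^2 + x^3 + x^4


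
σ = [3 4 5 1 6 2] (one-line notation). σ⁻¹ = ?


To find σ⁻¹, swap domain and range:
σ(1) = 3 → σ⁻¹(3) = 1
σ(2) = 4 → σ⁻¹(4) = 2
σ(3) = 5 → σ⁻¹(5) = 3
σ(4) = 1 → σ⁻¹(1) = 4
σ(5) = 6 → σ⁻¹(6) = 5
σ(6) = 2 → σ⁻¹(2) = 6

σ⁻¹ = [4 6 1 2 3 5]


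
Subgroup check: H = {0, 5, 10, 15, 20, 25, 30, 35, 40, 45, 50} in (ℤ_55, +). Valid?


Subgroup test for H = {0, 5, 10, 15, 20, 25, 30, 35, 40, 45, 50} in (ℤ_55, +):
(1) 0 ∈ H? Yes
(2) Closure: for all a,b ∈ H, (a+b) mod 55 ∈ H? Yes
(3) Inverses: for all a ∈ H, -a mod 55 ∈ H? Yes

Yes, H is a subgroup of ℤ_55


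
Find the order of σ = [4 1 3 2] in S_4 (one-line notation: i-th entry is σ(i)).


Cycle decomposition: (1 4 2)
Cycle lengths: 3
Order = lcm(3) = 3

ord(σ) = 3


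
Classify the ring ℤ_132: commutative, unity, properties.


ℤ_132 is a commutative ring with unity 1; 132 = 2×66 is composite, so 2·66 ≡ 0 gives zero divisors (not an integral domain)
Commutative: Yes
Integral domain: No
Has unity: Yes

ℤ_132: Commutative=Yes, Unity=Yes


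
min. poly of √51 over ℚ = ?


√51 satisfies x² - 51 = 0, irreducible over ℚ since 51 is squarefree

Minimal polynomial: x² - 51


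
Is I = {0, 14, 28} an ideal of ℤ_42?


Check ideal conditions for I = {0, 14, 28} in ℤ_42:
(1) I is an additive subgroup? Yes
(2) For r ∈ ℤ_42 and a ∈ I: r·a ∈ I? Yes

Yes, I is an ideal of ℤ_42


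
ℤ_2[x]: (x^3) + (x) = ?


Add coefficients mod 2:
x^0: 0 + 0 = 0 (mod 2)
x^1: 0 + 1 = 1 (mod 2)
x^2: 0 + 0 = 0 (mod 2)
x^3: 1 + 0 = 1 (mod 2)
Result: x + x^3

f + g = x + x^3


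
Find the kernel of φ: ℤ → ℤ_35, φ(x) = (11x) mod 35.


Kernel = preimage of identity
ker(φ) = {x ∈ ℤ : 11x ≡ 0 (mod 35)}. gcd(11,35) = 1, so 11x ≡ 0 (mod 35) ⟺ x ≡ 0 (mod 35/1 = 35). Hence ker(φ) = 35ℤ

ker(φ) = 35ℤ


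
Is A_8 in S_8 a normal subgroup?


H = A_8 in S_8
A_8 has index 2 in S_8, and every subgroup of index 2 is normal

Yes, normal subgroup


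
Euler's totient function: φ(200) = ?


Factor n: 200 = 2^3 × 5^2
φ(n) = n · ∏(1 - 1/p) over distinct primes p | n
φ(200) = 200 · (1 - 1/2) · (1 - 1/5) = 80

φ(200) = 80


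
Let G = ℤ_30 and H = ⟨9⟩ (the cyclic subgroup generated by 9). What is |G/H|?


|⟨9⟩| = n / gcd(9, 30) = 30 / 3 = 10
H is normal (ℤ_30 is abelian).
|G/H| = |G| / |H| = 30 / 10 = 3

|G/H| = 3


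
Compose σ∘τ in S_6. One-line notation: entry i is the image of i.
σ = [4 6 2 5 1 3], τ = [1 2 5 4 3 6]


σ∘τ: apply τ first, then σ
1 →τ 1 →σ 4
2 →τ 2 →σ 6
3 →τ 5 →σ 1
4 →τ 4 →σ 5
5 →τ 3 →σ 2
6 →τ 6 →σ 3

σ∘τ = [4 6 1 5 2 3]


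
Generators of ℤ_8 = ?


g generates ℤ_n iff gcd(g,n) = 1
Checking each g ∈ {1,...,7}:
gcd(1,8) = 1
gcd(2,8) = 2
gcd(3,8) = 1
gcd(4,8) = 4
gcd(5,8) = 1
gcd(6,8) = 2
gcd(7,8) = 1
Generators: {1, 3, 5, 7}
Number of generators = φ(8) = 4

Generators of ℤ_8 = {1, 3, 5, 7}


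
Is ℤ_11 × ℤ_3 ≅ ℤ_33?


Comparing ℤ_11 × ℤ_3 and ℤ_33:
gcd(11,3) = 1, so ℤ_11 × ℤ_3 ≅ ℤ_33 (CRT)

Yes, ℤ_11 × ℤ_3 ≅ ℤ_33


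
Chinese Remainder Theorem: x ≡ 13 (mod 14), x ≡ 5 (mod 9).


m₁ = 14, m₂ = 9, gcd = 1, so CRT applies. M = m₁·m₂ = 126
Let M₁ = M/m₁ = 9, M₂ = M/m₂ = 14
Find y₁ ≡ M₁⁻¹ (mod m₁): 9⁻¹ ≡ 11 (mod 14)
Find y₂ ≡ M₂⁻¹ (mod m₂): 14⁻¹ ≡ 2 (mod 9)
x = a₁·M₁·y₁ + a₂·M₂·y₂ = 13·9·11 + 5·14·2 = 1427
Reduce mod 126: x ≡ 41
Check: 41 mod 14 = 13 ✓, 41 mod 9 = 5 ✓

x ≡ 41 (mod 126)


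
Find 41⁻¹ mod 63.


Use the extended Euclidean algorithm to write 1 = 41·s + 63·t; then s mod 63 is the inverse.
Euclidean algorithm:
  41 = 0·63 + 41
  63 = 1·41 + 22
  41 = 1·22 + 19
  22 = 1·19 + 3
  19 = 6·3 + 1
  3 = 3·1 + 0
gcd(41,63) = 1
Back-substitution gives: 41·(20) + 63·(-13) = 1
So 41⁻¹ ≡ 20 ≡ 20 (mod 63)
Check: 41 × 20 = 820 ≡ 1 (mod 63) ✓

41⁻¹ ≡ 20 (mod 63)


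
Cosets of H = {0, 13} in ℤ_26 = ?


H = {0, 13}, |H| = 2
Number of cosets = |G|/|H| = 26/2 = 13
0 + H = {0, 13}
1 + H = {1, 14}
2 + H = {2, 15}
3 + H = {3, 16}
4 + H = {4, 17}
5 + H = {5, 18}
6 + H = {6, 19}
7 + H = {7, 20}
8 + H = {8, 21}
9 + H = {9, 22}
10 + H = {10, 23}
11 + H = {11, 24}
12 + H = {12, 25}

Cosets: 0+H={0,13}; 1+H={1,14}; 2+H={2,15}; 3+H={3,16}; 4+H={4,17}; 5+H={5,18}; 6+H={6,19}; 7+H={7,20}; 8+H={8,21}; 9+H={9,22}; 10+H={10,23}; 11+H={11,24}; 12+H={12,25}


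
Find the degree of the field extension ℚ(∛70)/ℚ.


∛70 has minimal polynomial x³ - 70 (irreducible over ℚ since 70 is not a perfect cube)

[ℚ(∛70)/ℚ] = 3


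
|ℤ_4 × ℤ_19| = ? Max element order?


|ℤ_4 × ℤ_19| = 4 × 19 = 76
Max element order = lcm(4,19) = 76
Cyclic? Yes (gcd=1)

|ℤ_4×ℤ_19| = 76, max element order = 76


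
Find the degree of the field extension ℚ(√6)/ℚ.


√6 has minimal polynomial x² - 6 (irreducible over ℚ since 6 is squarefree)

[ℚ(√6)/ℚ] = 2


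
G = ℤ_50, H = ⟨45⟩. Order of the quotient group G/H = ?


|⟨45⟩| = n / gcd(45, 50) = 50 / 5 = 10
H is normal (ℤ_50 is abelian).
|G/H| = |G| / |H| = 50 / 10 = 5

|G/H| = 5


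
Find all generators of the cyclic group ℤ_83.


g generates ℤ_n iff gcd(g,n) = 1
Prime factors of 83: 83
Generators are g ∈ {1,...,82} not divisible by any of these primes.
Generators: {1, 2, 3, 4, 5, 6, 7, 8, 9, 10, 11, 12, 13, 14, 15, 16, 17, 18, 19, 20, 21, 22, 23, 24, 25, 26, 27, 28, 29, 30, 31, 32, 33, 34, 35, 36, 37, 38, 39, 40, 41, 42, 43, 44, 45, 46, 47, 48, 49, 50, 51, 52, 53, 54, 55, 56, 57, 58, 59, 60, 61, 62, 63, 64, 65, 66, 67, 68, 69, 70, 71, 72, 73, 74, 75, 76, 77, 78, 79, 80, 81, 82}
Number of generators = φ(83) = 82

Generators of ℤ_83 = {1, 2, 3, 4, 5, 6, 7, 8, 9, 10, 11, 12, 13, 14, 15, 16, 17, 18, 19, 20, 21, 22, 23, 24, 25, 26, 27, 28, 29, 30, 31, 32, 33, 34, 35, 36, 37, 38, 39, 40, 41, 42, 43, 44, 45, 46, 47, 48, 49, 50, 51, 52, 53, 54, 55, 56, 57, 58, 59, 60, 61, 62, 63, 64, 65, 66, 67, 68, 69, 70, 71, 72, 73, 74, 75, 76, 77, 78, 79, 80, 81, 82}


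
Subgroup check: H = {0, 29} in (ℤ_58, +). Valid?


Subgroup test for H = {0, 29} in (ℤ_58, +):
(1) 0 ∈ H? Yes
(2) Closure: for all a,b ∈ H, (a+b) mod 58 ∈ H? Yes
(3) Inverses: for all a ∈ H, -a mod 58 ∈ H? Yes

Yes, H is a subgroup of ℤ_58


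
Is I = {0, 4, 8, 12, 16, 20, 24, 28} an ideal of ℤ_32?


Check ideal conditions for I = {0, 4, 8, 12, 16, 20, 24, 28} in ℤ_32:
(1) I is an additive subgroup? Yes
(2) For r ∈ ℤ_32 and a ∈ I: r·a ∈ I? Yes

Yes, I is an ideal of ℤ_32


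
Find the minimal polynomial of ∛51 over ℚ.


∛51 satisfies x³ - 51 = 0, irreducible over ℚ (no rational root; 51 is not a perfect cube)

Minimal polynomial: x³ - 51


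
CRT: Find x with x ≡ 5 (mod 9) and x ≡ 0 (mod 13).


m₁ = 9, m₂ = 13, gcd = 1, so CRT applies. M = m₁·m₂ = 117
Let M₁ = M/m₁ = 13, M₂ = M/m₂ = 9
Find y₁ ≡ M₁⁻¹ (mod m₁): 13⁻¹ ≡ 7 (mod 9)
Find y₂ ≡ M₂⁻¹ (mod m₂): 9⁻¹ ≡ 3 (mod 13)
x = a₁·M₁·y₁ + a₂·M₂·y₂ = 5·13·7 + 0·9·3 = 455
Reduce mod 117: x ≡ 104
Check: 104 mod 9 = 5 ✓, 104 mod 13 = 0 ✓

x ≡ 104 (mod 117)


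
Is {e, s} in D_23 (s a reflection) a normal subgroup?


H = {e, s} in D_23 (s a reflection)
r·s·r⁻¹ = sr⁻² ≠ s for n ≥ 3, so {e, s} is not closed under conjugation

No, not a normal subgroup


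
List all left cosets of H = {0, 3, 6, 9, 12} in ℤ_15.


H = {0, 3, 6, 9, 12}, |H| = 5
Number of cosets = |G|/|H| = 15/5 = 3
0 + H = {0, 3, 6, 9, 12}
1 + H = {1, 4, 7, 10, 13}
2 + H = {2, 5, 8, 11, 14}

Cosets: 0+H={0,3,6,9,12}; 1+H={1,4,7,10,13}; 2+H={2,5,8,11,14}


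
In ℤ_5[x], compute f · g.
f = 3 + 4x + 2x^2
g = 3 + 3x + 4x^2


Expand and collect like terms; reduce coefficients mod 5:
x^0: 3·3 = 9 ≡ 4 (mod 5)
x^1: 3·3 + 4·3 = 21 ≡ 1 (mod 5)
x^2: 3·4 + 4·3 + 2·3 = 30 ≡ 0 (mod 5)
x^3: 4·4 + 2·3 = 22 ≡ 2 (mod 5)
x^4: 2·4 = 8 ≡ 3 (mod 5)
Result: 4 + x + 2x^3 + 3x^4

f · g = 4 + x + 2x^3 + 3x^4


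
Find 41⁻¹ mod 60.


Use the extended Euclidean algorithm to write 1 = 41·s + 60·t; then s mod 60 is the inverse.
Euclidean algorithm:
  41 = 0·60 + 41
  60 = 1·41 + 19
  41 = 2·19 + 3
  19 = 6·3 + 1
  3 = 3·1 + 0
gcd(41,60) = 1
Back-substitution gives: 41·(-19) + 60·(13) = 1
So 41⁻¹ ≡ -19 ≡ 41 (mod 60)
Check: 41 × 41 = 1681 ≡ 1 (mod 60) ✓

41⁻¹ ≡ 41 (mod 60)


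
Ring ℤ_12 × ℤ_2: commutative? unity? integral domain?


Direct product ring; commutative with unity (1,1); but (1,0)·(0,1) = (0,0) gives zero divisors, so not an integral domain
Commutative: Yes
Integral domain: No
Has unity: Yes

ℤ_12 × ℤ_2: Commutative=Yes, Unity=Yes


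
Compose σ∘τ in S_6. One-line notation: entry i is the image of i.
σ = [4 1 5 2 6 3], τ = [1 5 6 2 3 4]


σ∘τ: apply τ first, then σ
1 →τ 1 →σ 4
2 →τ 5 →σ 6
3 →τ 6 →σ 3
4 →τ 2 →σ 1
5 →τ 3 →σ 5
6 →τ 4 →σ 2

σ∘τ = [4 6 3 1 5 2]


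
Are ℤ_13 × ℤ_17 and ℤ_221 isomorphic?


Comparing ℤ_13 × ℤ_17 and ℤ_221:
gcd(13,17) = 1, so ℤ_13 × ℤ_17 ≅ ℤ_221 (CRT)

Yes, ℤ_13 × ℤ_17 ≅ ℤ_221


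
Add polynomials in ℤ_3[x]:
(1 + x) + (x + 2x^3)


Add coefficients mod 3:
x^0: 1 + 0 = 1 (mod 3)
x^1: 1 + 1 = 2 (mod 3)
x^2: 0 + 0 = 0 (mod 3)
x^3: 0 + 2 = 2 (mod 3)
Result: 1 + 2x + 2x^3

f + g = 1 + 2x + 2x^3


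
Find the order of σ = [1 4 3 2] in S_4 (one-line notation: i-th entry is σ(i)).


Cycle decomposition: (2 4)
Cycle lengths: 2
Order = lcm(2) = 2

ord(σ) = 2


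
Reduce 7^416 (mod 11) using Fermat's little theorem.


Fermat's little theorem: if p is prime and gcd(a,p)=1, then a^(p-1) ≡ 1 (mod p)
p = 11 is prime, gcd(7,11) = 1
Reduce exponent: 416 mod 10 = 6
So 7^416 ≡ 7^6 (mod 11)
7^6 mod 11 = 4

7^416 ≡ 4 (mod 11)


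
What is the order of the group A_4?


|A_n| = n!/2 (even permutations)
|A_4| = 4!/2 = 24/2 = 12

|A_4| = 12


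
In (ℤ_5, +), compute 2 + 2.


Operation: addition mod 5
2 + 2 = (a + b) mod 5 with a = 2, b = 2

2 + 2 = 4


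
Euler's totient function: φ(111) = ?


Factor n: 111 = 3 × 37
φ(n) = n · ∏(1 - 1/p) over distinct primes p | n
φ(111) = 111 · (1 - 1/3) · (1 - 1/37) = 72

φ(111) = 72


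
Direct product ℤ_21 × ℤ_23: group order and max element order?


|ℤ_21 × ℤ_23| = 21 × 23 = 483
Max element order = lcm(21,23) = 483
Cyclic? Yes (gcd=1)

|ℤ_21×ℤ_23| = 483, max element order = 483


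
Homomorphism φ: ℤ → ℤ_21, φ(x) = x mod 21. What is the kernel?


Kernel = preimage of identity
ker(φ) = {x ∈ ℤ : x ≡ 0 (mod 21)} = 21ℤ = {0, ±21, ±42, ...}

ker(φ) = 21ℤ


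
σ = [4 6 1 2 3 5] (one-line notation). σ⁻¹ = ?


To find σ⁻¹, swap domain and range:
σ(1) = 4 → σ⁻¹(4) = 1
σ(2) = 6 → σ⁻¹(6) = 2
σ(3) = 1 → σ⁻¹(1) = 3
σ(4) = 2 → σ⁻¹(2) = 4
σ(5) = 3 → σ⁻¹(3) = 5
σ(6) = 5 → σ⁻¹(5) = 6

σ⁻¹ = [3 4 5 1 6 2]


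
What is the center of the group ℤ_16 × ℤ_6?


Z(G) = {g ∈ G | gx = xg for all x ∈ G}
Direct product of abelian groups is abelian, so Z(G) = G

Z(ℤ_16 × ℤ_6) = ℤ_16 × ℤ_6


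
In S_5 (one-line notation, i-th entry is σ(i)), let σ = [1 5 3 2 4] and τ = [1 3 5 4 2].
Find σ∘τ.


σ∘τ: apply τ first, then σ
1 →τ 1 →σ 1
2 →τ 3 →σ 3
3 →τ 5 →σ 4
4 →τ 4 →σ 2
5 →τ 2 →σ 5

σ∘τ = [1 3 4 2 5]


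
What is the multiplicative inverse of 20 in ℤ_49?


Use the extended Euclidean algorithm to write 1 = 20·s + 49·t; then s mod 49 is the inverse.
Euclidean algorithm:
  20 = 0·49 + 20
  49 = 2·20 + 9
  20 = 2·9 + 2
  9 = 4·2 + 1
  2 = 2·1 + 0
gcd(20,49) = 1
Back-substitution gives: 20·(-22) + 49·(9) = 1
So 20⁻¹ ≡ -22 ≡ 27 (mod 49)
Check: 20 × 27 = 540 ≡ 1 (mod 49) ✓

20⁻¹ ≡ 27 (mod 49)


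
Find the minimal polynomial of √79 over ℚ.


√79 satisfies x² - 79 = 0, irreducible over ℚ since 79 is squarefree

Minimal polynomial: x² - 79


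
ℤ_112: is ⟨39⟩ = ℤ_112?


g generates ℤ_n iff gcd(g, n) = 1
gcd(39, 112) = 1
Since gcd = 1, 39 is a generator.

Yes, 39 generates ℤ_112


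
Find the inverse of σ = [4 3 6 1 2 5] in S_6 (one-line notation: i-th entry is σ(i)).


To find σ⁻¹, swap domain and range:
σ(1) = 4 → σ⁻¹(4) = 1
σ(2) = 3 → σ⁻¹(3) = 2
σ(3) = 6 → σ⁻¹(6) = 3
σ(4) = 1 → σ⁻¹(1) = 4
σ(5) = 2 → σ⁻¹(2) = 5
σ(6) = 5 → σ⁻¹(5) = 6

σ⁻¹ = [4 5 2 1 6 3]


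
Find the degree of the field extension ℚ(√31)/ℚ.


√31 has minimal polynomial x² - 31 (irreducible over ℚ since 31 is squarefree)

[ℚ(√31)/ℚ] = 2


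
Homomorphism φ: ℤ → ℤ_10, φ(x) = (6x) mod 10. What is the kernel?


Kernel = preimage of identity
ker(φ) = {x ∈ ℤ : 6x ≡ 0 (mod 10)}. gcd(6,10) = 2, so 6x ≡ 0 (mod 10) ⟺ x ≡ 0 (mod 10/2 = 5). Hence ker(φ) = 5ℤ

ker(φ) = 5ℤ


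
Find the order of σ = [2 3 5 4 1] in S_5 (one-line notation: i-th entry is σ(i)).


Cycle decomposition: (1 2 3 5)
Cycle lengths: 4
Order = lcm(4) = 4

ord(σ) = 4


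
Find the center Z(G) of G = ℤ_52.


Z(G) = {g ∈ G | gx = xg for all x ∈ G}
ℤ_52 is abelian, so Z(G) = G

Z(ℤ_52) = ℤ_52


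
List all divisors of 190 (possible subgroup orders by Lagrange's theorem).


Lagrange's theorem: |H| divides |G|
|G| = 190
Divisors of 190: 1, 2, 5, 10, 19, 38, 95, 190

Possible subgroup orders: {1, 2, 5, 10, 19, 38, 95, 190}


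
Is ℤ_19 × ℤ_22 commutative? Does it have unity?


Direct product ring; commutative with unity (1,1); but (1,0)·(0,1) = (0,0) gives zero divisors, so not an integral domain
Commutative: Yes
Integral domain: No
Has unity: Yes

ℤ_19 × ℤ_22: Commutative=Yes, Unity=Yes


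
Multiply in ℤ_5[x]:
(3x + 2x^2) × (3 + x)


Expand and collect like terms; reduce coefficients mod 5:
x^0: 0·3 = 0 ≡ 0 (mod 5)
x^1: 0·1 + 3·3 = 9 ≡ 4 (mod 5)
x^2: 3·1 + 2·3 = 9 ≡ 4 (mod 5)
x^3: 2·1 = 2 ≡ 2 (mod 5)
Result: 4x + 4x^2 + 2x^3

f · g = 4x + 4x^2 + 2x^3


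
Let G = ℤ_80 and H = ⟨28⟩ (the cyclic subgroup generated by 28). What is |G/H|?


|⟨28⟩| = n / gcd(28, 80) = 80 / 4 = 20
H is normal (ℤ_80 is abelian).
|G/H| = |G| / |H| = 80 / 20 = 4

|G/H| = 4


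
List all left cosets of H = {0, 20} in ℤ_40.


H = {0, 20}, |H| = 2
Number of cosets = |G|/|H| = 40/2 = 20
0 + H = {0, 20}
1 + H = {1, 21}
2 + H = {2, 22}
3 + H = {3, 23}
4 + H = {4, 24}
5 + H = {5, 25}
6 + H = {6, 26}
7 + H = {7, 27}
8 + H = {8, 28}
9 + H = {9, 29}
10 + H = {10, 30}
11 + H = {11, 31}
12 + H = {12, 32}
13 + H = {13, 33}
14 + H = {14, 34}
15 + H = {15, 35}
16 + H = {16, 36}
17 + H = {17, 37}
18 + H = {18, 38}
19 + H = {19, 39}

Cosets: 0+H={0,20}; 1+H={1,21}; 2+H={2,22}; 3+H={3,23}; 4+H={4,24}; 5+H={5,25}; 6+H={6,26}; 7+H={7,27}; 8+H={8,28}; 9+H={9,29}; 10+H={10,30}; 11+H={11,31}; 12+H={12,32}; 13+H={13,33}; 14+H={14,34}; 15+H={15,35}; 16+H={16,36}; 17+H={17,37}; 18+H={18,38}; 19+H={19,39}


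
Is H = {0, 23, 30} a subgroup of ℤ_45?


Subgroup test for H = {0, 23, 30} in (ℤ_45, +):
(1) 0 ∈ H? Yes
(2) Closure: for all a,b ∈ H, (a+b) mod 45 ∈ H? No  [counterexample: 23 + 23 = 1 ∉ H]
(3) Inverses: for all a ∈ H, -a mod 45 ∈ H? No

No, H is not a subgroup of ℤ_45


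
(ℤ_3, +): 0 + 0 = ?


Operation: addition mod 3
0 + 0 = (a + b) mod 3 with a = 0, b = 0

0 + 0 = 0


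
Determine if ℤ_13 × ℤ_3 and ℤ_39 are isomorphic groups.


Comparing ℤ_13 × ℤ_3 and ℤ_39:
gcd(13,3) = 1, so ℤ_13 × ℤ_3 ≅ ℤ_39 (CRT)

Yes, ℤ_13 × ℤ_3 ≅ ℤ_39


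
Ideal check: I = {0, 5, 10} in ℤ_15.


Check ideal conditions for I = {0, 5, 10} in ℤ_15:
(1) I is an additive subgroup? Yes
(2) For r ∈ ℤ_15 and a ∈ I: r·a ∈ I? Yes

Yes, I is an ideal of ℤ_15


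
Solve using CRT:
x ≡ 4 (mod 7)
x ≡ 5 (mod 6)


m₁ = 7, m₂ = 6, gcd = 1, so CRT applies. M = m₁·m₂ = 42
Let M₁ = M/m₁ = 6, M₂ = M/m₂ = 7
Find y₁ ≡ M₁⁻¹ (mod m₁): 6⁻¹ ≡ 6 (mod 7)
Find y₂ ≡ M₂⁻¹ (mod m₂): 7⁻¹ ≡ 1 (mod 6)
x = a₁·M₁·y₁ + a₂·M₂·y₂ = 4·6·6 + 5·7·1 = 179
Reduce mod 42: x ≡ 11
Check: 11 mod 7 = 4 ✓, 11 mod 6 = 5 ✓

x ≡ 11 (mod 42)


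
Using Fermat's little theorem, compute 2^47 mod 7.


Fermat's little theorem: if p is prime and gcd(a,p)=1, then a^(p-1) ≡ 1 (mod p)
p = 7 is prime, gcd(2,7) = 1
Reduce exponent: 47 mod 6 = 5
So 2^47 ≡ 2^5 (mod 7)
2^5 mod 7 = 4

2^47 ≡ 4 (mod 7)


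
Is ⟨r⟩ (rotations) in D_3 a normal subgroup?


H = ⟨r⟩ (rotations) in D_3
The rotation subgroup ⟨r⟩ has index 2 in D_3, so it is normal

Yes, normal subgroup


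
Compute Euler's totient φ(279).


Factor n: 279 = 3^2 × 31
φ(n) = n · ∏(1 - 1/p) over distinct primes p | n
φ(279) = 279 · (1 - 1/3) · (1 - 1/31) = 180

φ(279) = 180


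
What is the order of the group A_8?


|A_n| = n!/2 (even permutations)
|A_8| = 8!/2 = 40320/2 = 20160

|A_8| = 20160


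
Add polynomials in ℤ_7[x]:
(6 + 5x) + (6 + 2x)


Add coefficients mod 7:
x^0: 6 + 6 = 5 (mod 7)
x^1: 5 + 2 = 0 (mod 7)
Result: 5

f + g = 5


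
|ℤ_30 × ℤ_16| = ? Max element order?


|ℤ_30 × ℤ_16| = 30 × 16 = 480
Max element order = lcm(30,16) = 240
Cyclic? No (gcd=2)

|ℤ_30×ℤ_16| = 480, max element order = 240


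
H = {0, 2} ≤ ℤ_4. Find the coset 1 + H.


1 + H = {1 + h (mod 4) : h ∈ H}
1+0=1, 1+2=3

1 + H = {1, 3}


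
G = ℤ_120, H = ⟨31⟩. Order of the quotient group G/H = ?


|⟨31⟩| = n / gcd(31, 120) = 120 / 1 = 120
H is normal (ℤ_120 is abelian).
|G/H| = |G| / |H| = 120 / 120 = 1

|G/H| = 1


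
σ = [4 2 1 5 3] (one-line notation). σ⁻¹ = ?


To find σ⁻¹, swap domain and range:
σ(1) = 4 → σ⁻¹(4) = 1
σ(2) = 2 → σ⁻¹(2) = 2
σ(3) = 1 → σ⁻¹(1) = 3
σ(4) = 5 → σ⁻¹(5) = 4
σ(5) = 3 → σ⁻¹(3) = 5

σ⁻¹ = [3 2 5 1 4]


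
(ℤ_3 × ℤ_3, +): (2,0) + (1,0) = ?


Operation: componentwise addition mod (3, 3)
(2,0) + (1,0) = ((a₁+b₁) mod 3, (a₂+b₂) mod 3) with a = (2,0), b = (1,0)

(2,0) + (1,0) = (0,0)


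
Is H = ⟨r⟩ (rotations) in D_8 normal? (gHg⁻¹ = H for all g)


H = ⟨r⟩ (rotations) in D_8
The rotation subgroup ⟨r⟩ has index 2 in D_8, so it is normal

Yes, normal subgroup


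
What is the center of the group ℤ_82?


Z(G) = {g ∈ G | gx = xg for all x ∈ G}
ℤ_82 is abelian, so Z(G) = G

Z(ℤ_82) = ℤ_82


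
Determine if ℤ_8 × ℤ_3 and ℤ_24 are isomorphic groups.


Comparing ℤ_8 × ℤ_3 and ℤ_24:
gcd(8,3) = 1, so ℤ_8 × ℤ_3 ≅ ℤ_24 (CRT)

Yes, ℤ_8 × ℤ_3 ≅ ℤ_24
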